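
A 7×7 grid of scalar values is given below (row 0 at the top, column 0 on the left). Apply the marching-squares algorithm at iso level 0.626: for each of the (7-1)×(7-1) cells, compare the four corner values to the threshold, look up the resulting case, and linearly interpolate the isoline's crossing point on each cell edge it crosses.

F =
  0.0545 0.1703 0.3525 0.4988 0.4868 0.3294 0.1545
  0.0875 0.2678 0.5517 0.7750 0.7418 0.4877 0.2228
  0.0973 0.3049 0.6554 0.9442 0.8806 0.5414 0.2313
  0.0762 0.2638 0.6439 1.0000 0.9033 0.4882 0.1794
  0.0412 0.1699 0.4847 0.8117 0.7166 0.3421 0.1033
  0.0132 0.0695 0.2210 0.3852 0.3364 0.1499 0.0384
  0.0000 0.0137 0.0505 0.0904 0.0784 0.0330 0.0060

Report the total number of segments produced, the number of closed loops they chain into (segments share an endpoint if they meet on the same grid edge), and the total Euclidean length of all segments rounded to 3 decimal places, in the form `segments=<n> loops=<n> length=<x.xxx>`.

cell (0,2): code 0100 → (0.461,3.000)–(1.000,2.333)
cell (0,3): code 1100 → (0.546,4.000)–(0.461,3.000)
cell (0,4): code 1000 → (1.000,4.456)–(0.546,4.000)
cell (1,1): code 0100 → (1.716,2.000)–(2.000,1.916)
cell (1,2): code 1110 → (1.000,2.333)–(1.716,2.000)
cell (1,4): code 1001 → (2.000,4.751)–(1.000,4.456)
cell (2,1): code 0110 → (2.000,1.916)–(3.000,1.953)
cell (2,4): code 1001 → (3.000,4.668)–(2.000,4.751)
cell (3,1): code 0010 → (3.000,1.953)–(3.112,2.000)
cell (3,2): code 0111 → (3.112,2.000)–(4.000,2.432)
cell (3,4): code 1001 → (4.000,4.242)–(3.000,4.668)
cell (4,2): code 0010 → (4.000,2.432)–(4.435,3.000)
cell (4,3): code 0011 → (4.435,3.000)–(4.238,4.000)
cell (4,4): code 0001 → (4.238,4.000)–(4.000,4.242)
total: 14 segments, chained into 1 closed loop(s), length Σ = 10.907808

segments=14 loops=1 length=10.908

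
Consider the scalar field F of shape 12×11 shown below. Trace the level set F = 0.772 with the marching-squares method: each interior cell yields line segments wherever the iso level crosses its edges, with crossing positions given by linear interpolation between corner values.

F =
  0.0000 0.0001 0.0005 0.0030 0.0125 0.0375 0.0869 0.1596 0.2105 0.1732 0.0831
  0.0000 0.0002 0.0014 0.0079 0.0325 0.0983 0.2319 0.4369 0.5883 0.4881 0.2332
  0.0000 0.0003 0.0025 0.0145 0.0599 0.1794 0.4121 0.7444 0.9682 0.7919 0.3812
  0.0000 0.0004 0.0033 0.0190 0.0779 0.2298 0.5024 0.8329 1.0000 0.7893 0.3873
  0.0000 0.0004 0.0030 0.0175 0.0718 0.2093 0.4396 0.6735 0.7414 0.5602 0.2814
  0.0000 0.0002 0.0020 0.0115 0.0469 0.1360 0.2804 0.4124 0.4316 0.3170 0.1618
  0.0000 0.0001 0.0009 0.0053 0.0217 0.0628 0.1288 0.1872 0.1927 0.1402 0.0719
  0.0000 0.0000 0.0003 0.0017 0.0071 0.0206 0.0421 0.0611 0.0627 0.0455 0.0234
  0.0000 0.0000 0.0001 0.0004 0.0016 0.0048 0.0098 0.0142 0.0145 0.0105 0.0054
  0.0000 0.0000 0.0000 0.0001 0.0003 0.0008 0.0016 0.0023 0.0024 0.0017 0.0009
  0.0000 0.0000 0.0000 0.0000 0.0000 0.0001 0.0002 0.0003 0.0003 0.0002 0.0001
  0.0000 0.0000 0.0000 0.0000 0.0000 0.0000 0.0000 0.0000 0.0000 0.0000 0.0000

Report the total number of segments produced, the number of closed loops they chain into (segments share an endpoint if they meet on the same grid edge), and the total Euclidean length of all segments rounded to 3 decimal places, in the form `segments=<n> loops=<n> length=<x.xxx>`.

segments=10 loops=1 length=7.157

cell (1,7): code 0100 → (1.484,8.000)–(2.000,7.123)
cell (1,8): code 1100 → (1.934,9.000)–(1.484,8.000)
cell (1,9): code 1000 → (2.000,9.048)–(1.934,9.000)
cell (2,6): code 0100 → (2.312,7.000)–(3.000,6.816)
cell (2,7): code 1110 → (2.000,7.123)–(2.312,7.000)
cell (2,9): code 1001 → (3.000,9.043)–(2.000,9.048)
cell (3,6): code 0010 → (3.000,6.816)–(3.382,7.000)
cell (3,7): code 0011 → (3.382,7.000)–(3.882,8.000)
cell (3,8): code 0011 → (3.882,8.000)–(3.076,9.000)
cell (3,9): code 0001 → (3.076,9.000)–(3.000,9.043)
total: 10 segments, chained into 1 closed loop(s), length Σ = 7.157126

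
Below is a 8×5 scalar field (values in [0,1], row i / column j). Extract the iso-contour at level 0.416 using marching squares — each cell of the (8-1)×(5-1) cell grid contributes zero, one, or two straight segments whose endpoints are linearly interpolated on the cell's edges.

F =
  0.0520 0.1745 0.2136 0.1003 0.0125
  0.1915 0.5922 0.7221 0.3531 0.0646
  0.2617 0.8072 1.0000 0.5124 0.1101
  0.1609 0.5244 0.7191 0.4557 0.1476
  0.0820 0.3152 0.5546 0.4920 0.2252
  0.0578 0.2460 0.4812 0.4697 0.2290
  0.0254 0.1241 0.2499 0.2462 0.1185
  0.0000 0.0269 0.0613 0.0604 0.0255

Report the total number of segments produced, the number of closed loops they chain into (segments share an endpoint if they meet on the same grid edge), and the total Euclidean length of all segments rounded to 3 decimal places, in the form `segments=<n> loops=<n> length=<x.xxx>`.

cell (0,0): code 0100 → (0.578,1.000)–(1.000,0.560)
cell (0,1): code 1100 → (0.398,2.000)–(0.578,1.000)
cell (0,2): code 1000 → (1.000,2.830)–(0.398,2.000)
cell (1,0): code 0110 → (1.000,0.560)–(2.000,0.283)
cell (1,2): code 1101 → (1.395,3.000)–(1.000,2.830)
cell (1,3): code 1000 → (2.000,3.240)–(1.395,3.000)
cell (2,0): code 0110 → (2.000,0.283)–(3.000,0.702)
cell (2,3): code 1001 → (3.000,3.129)–(2.000,3.240)
cell (3,0): code 0010 → (3.000,0.702)–(3.518,1.000)
cell (3,1): code 0111 → (3.518,1.000)–(4.000,1.421)
cell (3,3): code 1001 → (4.000,3.285)–(3.000,3.129)
cell (4,1): code 0110 → (4.000,1.421)–(5.000,1.723)
cell (4,3): code 1001 → (5.000,3.223)–(4.000,3.285)
cell (5,1): code 0010 → (5.000,1.723)–(5.282,2.000)
cell (5,2): code 0011 → (5.282,2.000)–(5.240,3.000)
cell (5,3): code 0001 → (5.240,3.000)–(5.000,3.223)
total: 16 segments, chained into 1 closed loop(s), length Σ = 12.879768

segments=16 loops=1 length=12.880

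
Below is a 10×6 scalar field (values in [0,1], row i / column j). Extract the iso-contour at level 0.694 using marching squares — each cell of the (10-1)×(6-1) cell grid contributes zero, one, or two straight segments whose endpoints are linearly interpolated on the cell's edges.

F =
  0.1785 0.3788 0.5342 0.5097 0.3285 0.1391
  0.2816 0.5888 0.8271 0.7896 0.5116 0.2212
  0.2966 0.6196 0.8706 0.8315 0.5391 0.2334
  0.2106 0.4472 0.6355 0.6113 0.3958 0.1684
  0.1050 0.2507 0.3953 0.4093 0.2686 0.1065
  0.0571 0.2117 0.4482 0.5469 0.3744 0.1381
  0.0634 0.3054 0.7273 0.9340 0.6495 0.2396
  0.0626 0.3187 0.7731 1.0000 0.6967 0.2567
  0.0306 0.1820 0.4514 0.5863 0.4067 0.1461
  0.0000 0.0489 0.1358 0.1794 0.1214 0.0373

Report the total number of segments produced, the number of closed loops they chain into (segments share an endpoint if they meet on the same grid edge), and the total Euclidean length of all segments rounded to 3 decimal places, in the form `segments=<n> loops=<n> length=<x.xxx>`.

segments=18 loops=2 length=14.040

cell (0,1): code 0100 → (0.546,2.000)–(1.000,1.441)
cell (0,2): code 1100 → (0.658,3.000)–(0.546,2.000)
cell (0,3): code 1000 → (1.000,3.344)–(0.658,3.000)
cell (1,1): code 0110 → (1.000,1.441)–(2.000,1.296)
cell (1,3): code 1001 → (2.000,3.470)–(1.000,3.344)
cell (2,1): code 0010 → (2.000,1.296)–(2.751,2.000)
cell (2,2): code 0011 → (2.751,2.000)–(2.624,3.000)
cell (2,3): code 0001 → (2.624,3.000)–(2.000,3.470)
cell (5,1): code 0100 → (5.881,2.000)–(6.000,1.921)
cell (5,2): code 1100 → (5.380,3.000)–(5.881,2.000)
cell (5,3): code 1000 → (6.000,3.844)–(5.380,3.000)
cell (6,1): code 0110 → (6.000,1.921)–(7.000,1.826)
cell (6,3): code 1101 → (6.943,4.000)–(6.000,3.844)
cell (6,4): code 1000 → (7.000,4.006)–(6.943,4.000)
cell (7,1): code 0010 → (7.000,1.826)–(7.246,2.000)
cell (7,2): code 0011 → (7.246,2.000)–(7.740,3.000)
cell (7,3): code 0011 → (7.740,3.000)–(7.009,4.000)
cell (7,4): code 0001 → (7.009,4.000)–(7.000,4.006)
total: 18 segments, chained into 2 closed loop(s), length Σ = 14.040440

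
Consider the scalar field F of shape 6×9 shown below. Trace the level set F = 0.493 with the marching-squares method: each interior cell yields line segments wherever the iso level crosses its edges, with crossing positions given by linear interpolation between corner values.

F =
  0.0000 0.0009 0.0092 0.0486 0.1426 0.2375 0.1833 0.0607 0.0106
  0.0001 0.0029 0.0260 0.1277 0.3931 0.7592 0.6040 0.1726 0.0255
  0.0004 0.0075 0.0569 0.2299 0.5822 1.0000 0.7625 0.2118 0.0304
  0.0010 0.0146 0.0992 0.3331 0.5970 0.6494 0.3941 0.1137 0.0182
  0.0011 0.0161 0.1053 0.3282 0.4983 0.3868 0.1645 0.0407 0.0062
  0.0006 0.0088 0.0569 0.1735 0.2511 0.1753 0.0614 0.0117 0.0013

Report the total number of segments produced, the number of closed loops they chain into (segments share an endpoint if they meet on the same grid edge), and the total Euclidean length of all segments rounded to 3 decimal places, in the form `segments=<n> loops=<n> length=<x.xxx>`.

segments=14 loops=1 length=9.848

cell (0,4): code 0100 → (0.490,5.000)–(1.000,4.273)
cell (0,5): code 1100 → (0.736,6.000)–(0.490,5.000)
cell (0,6): code 1000 → (1.000,6.257)–(0.736,6.000)
cell (1,3): code 0100 → (1.528,4.000)–(2.000,3.747)
cell (1,4): code 1110 → (1.000,4.273)–(1.528,4.000)
cell (1,6): code 1001 → (2.000,6.489)–(1.000,6.257)
cell (2,3): code 0110 → (2.000,3.747)–(3.000,3.606)
cell (2,5): code 1011 → (3.000,5.613)–(2.732,6.000)
cell (2,6): code 0001 → (2.732,6.000)–(2.000,6.489)
cell (3,3): code 0110 → (3.000,3.606)–(4.000,3.969)
cell (3,4): code 1011 → (4.000,4.048)–(3.596,5.000)
cell (3,5): code 0001 → (3.596,5.000)–(3.000,5.613)
cell (4,3): code 0010 → (4.000,3.969)–(4.021,4.000)
cell (4,4): code 0001 → (4.021,4.000)–(4.000,4.048)
total: 14 segments, chained into 1 closed loop(s), length Σ = 9.847586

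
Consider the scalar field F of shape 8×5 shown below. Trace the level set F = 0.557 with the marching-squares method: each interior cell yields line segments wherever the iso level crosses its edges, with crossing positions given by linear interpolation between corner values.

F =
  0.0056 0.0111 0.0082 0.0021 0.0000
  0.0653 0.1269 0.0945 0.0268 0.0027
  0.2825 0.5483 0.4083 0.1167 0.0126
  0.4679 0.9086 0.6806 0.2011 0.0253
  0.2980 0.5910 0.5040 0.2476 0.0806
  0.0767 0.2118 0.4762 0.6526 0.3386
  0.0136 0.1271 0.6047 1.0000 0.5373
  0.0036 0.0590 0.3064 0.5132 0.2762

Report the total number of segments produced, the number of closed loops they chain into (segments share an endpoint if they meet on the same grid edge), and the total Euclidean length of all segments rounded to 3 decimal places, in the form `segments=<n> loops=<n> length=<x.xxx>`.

cell (2,0): code 0100 → (2.024,1.000)–(3.000,0.202)
cell (2,1): code 1100 → (2.546,2.000)–(2.024,1.000)
cell (2,2): code 1000 → (3.000,2.258)–(2.546,2.000)
cell (3,0): code 0110 → (3.000,0.202)–(4.000,0.884)
cell (3,1): code 1011 → (4.000,1.391)–(3.700,2.000)
cell (3,2): code 0001 → (3.700,2.000)–(3.000,2.258)
cell (4,0): code 0010 → (4.000,0.884)–(4.090,1.000)
cell (4,1): code 0001 → (4.090,1.000)–(4.000,1.391)
cell (4,2): code 0100 → (4.764,3.000)–(5.000,2.458)
cell (4,3): code 1000 → (5.000,3.304)–(4.764,3.000)
cell (5,1): code 0100 → (5.629,2.000)–(6.000,1.900)
cell (5,2): code 1110 → (5.000,2.458)–(5.629,2.000)
cell (5,3): code 1001 → (6.000,3.957)–(5.000,3.304)
cell (6,1): code 0010 → (6.000,1.900)–(6.160,2.000)
cell (6,2): code 0011 → (6.160,2.000)–(6.910,3.000)
cell (6,3): code 0001 → (6.910,3.000)–(6.000,3.957)
total: 16 segments, chained into 2 closed loop(s), length Σ = 12.185889

segments=16 loops=2 length=12.186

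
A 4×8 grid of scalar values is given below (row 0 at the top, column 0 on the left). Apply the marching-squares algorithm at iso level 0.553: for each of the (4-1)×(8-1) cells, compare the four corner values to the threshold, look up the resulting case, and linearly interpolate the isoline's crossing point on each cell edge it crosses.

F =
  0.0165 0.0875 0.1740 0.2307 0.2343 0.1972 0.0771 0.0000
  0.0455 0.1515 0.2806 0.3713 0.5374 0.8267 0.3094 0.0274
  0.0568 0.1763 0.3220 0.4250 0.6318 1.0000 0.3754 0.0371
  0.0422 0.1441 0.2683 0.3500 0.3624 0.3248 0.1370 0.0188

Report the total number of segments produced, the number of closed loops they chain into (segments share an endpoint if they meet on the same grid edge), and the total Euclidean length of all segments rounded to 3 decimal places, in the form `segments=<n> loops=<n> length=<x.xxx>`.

cell (0,4): code 0100 → (0.565,5.000)–(1.000,4.054)
cell (0,5): code 1000 → (1.000,5.529)–(0.565,5.000)
cell (1,3): code 0100 → (1.165,4.000)–(2.000,3.619)
cell (1,4): code 1110 → (1.000,4.054)–(1.165,4.000)
cell (1,5): code 1001 → (2.000,5.716)–(1.000,5.529)
cell (2,3): code 0010 → (2.000,3.619)–(2.293,4.000)
cell (2,4): code 0011 → (2.293,4.000)–(2.662,5.000)
cell (2,5): code 0001 → (2.662,5.000)–(2.000,5.716)
total: 8 segments, chained into 1 closed loop(s), length Σ = 6.356077

segments=8 loops=1 length=6.356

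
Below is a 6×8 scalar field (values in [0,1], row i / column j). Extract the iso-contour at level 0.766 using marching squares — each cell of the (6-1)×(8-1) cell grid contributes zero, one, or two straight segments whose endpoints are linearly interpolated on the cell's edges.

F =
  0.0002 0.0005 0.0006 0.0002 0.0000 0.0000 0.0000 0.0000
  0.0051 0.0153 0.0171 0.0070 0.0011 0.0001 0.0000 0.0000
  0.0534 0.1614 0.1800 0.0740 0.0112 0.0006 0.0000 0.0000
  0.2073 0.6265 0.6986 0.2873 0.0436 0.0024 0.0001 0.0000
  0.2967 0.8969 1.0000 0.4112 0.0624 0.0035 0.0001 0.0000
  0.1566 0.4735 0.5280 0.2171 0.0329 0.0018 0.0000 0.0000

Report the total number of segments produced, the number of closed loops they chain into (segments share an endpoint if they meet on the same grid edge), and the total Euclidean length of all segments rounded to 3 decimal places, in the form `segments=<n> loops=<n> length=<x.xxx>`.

segments=6 loops=1 length=4.476

cell (3,0): code 0100 → (3.516,1.000)–(4.000,0.782)
cell (3,1): code 1100 → (3.224,2.000)–(3.516,1.000)
cell (3,2): code 1000 → (4.000,2.397)–(3.224,2.000)
cell (4,0): code 0010 → (4.000,0.782)–(4.309,1.000)
cell (4,1): code 0011 → (4.309,1.000)–(4.496,2.000)
cell (4,2): code 0001 → (4.496,2.000)–(4.000,2.397)
total: 6 segments, chained into 1 closed loop(s), length Σ = 4.475978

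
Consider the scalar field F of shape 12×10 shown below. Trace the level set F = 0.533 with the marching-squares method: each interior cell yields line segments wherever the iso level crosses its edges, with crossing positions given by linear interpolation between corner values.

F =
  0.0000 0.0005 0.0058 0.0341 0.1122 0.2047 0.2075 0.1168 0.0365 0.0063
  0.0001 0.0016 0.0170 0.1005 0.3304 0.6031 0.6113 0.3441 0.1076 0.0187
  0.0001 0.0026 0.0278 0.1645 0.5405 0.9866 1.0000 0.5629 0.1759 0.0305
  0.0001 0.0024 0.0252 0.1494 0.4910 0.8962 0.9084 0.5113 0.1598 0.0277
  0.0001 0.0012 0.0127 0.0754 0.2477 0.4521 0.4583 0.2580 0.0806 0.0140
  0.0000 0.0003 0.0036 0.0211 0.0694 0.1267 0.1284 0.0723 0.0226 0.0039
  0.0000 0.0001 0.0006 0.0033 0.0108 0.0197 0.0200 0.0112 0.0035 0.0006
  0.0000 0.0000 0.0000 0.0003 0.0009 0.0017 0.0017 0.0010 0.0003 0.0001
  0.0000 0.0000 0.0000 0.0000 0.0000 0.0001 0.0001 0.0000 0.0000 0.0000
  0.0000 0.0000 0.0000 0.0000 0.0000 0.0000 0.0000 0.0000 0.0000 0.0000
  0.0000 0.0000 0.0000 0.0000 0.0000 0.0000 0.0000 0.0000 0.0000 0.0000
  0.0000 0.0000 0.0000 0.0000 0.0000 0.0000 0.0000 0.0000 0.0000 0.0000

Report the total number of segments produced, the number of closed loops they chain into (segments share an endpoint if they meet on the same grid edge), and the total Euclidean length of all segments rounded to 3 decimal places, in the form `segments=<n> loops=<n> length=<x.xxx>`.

cell (0,4): code 0100 → (0.824,5.000)–(1.000,4.743)
cell (0,5): code 1100 → (0.806,6.000)–(0.824,5.000)
cell (0,6): code 1000 → (1.000,6.293)–(0.806,6.000)
cell (1,3): code 0100 → (1.964,4.000)–(2.000,3.980)
cell (1,4): code 1110 → (1.000,4.743)–(1.964,4.000)
cell (1,6): code 1101 → (1.863,7.000)–(1.000,6.293)
cell (1,7): code 1000 → (2.000,7.077)–(1.863,7.000)
cell (2,3): code 0010 → (2.000,3.980)–(2.152,4.000)
cell (2,4): code 0111 → (2.152,4.000)–(3.000,4.104)
cell (2,6): code 1011 → (3.000,6.945)–(2.579,7.000)
cell (2,7): code 0001 → (2.579,7.000)–(2.000,7.077)
cell (3,4): code 0010 → (3.000,4.104)–(3.818,5.000)
cell (3,5): code 0011 → (3.818,5.000)–(3.834,6.000)
cell (3,6): code 0001 → (3.834,6.000)–(3.000,6.945)
total: 14 segments, chained into 1 closed loop(s), length Σ = 9.684578

segments=14 loops=1 length=9.685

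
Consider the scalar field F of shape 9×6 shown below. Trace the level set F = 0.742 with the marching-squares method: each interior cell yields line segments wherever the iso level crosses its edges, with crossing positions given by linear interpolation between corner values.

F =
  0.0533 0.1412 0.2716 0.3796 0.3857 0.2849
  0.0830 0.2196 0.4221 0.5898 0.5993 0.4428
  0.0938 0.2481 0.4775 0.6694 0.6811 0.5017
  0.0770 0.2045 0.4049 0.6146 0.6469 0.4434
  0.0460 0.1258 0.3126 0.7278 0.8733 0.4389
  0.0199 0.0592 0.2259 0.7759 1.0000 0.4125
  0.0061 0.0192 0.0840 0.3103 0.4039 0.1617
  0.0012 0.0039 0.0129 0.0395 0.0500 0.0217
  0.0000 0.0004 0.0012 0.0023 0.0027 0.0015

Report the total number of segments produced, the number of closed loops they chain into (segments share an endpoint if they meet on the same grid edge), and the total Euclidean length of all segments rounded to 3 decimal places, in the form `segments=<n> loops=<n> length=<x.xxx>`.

segments=8 loops=1 length=5.529

cell (3,3): code 0100 → (3.420,4.000)–(4.000,3.098)
cell (3,4): code 1000 → (4.000,4.302)–(3.420,4.000)
cell (4,2): code 0100 → (4.295,3.000)–(5.000,2.938)
cell (4,3): code 1110 → (4.000,3.098)–(4.295,3.000)
cell (4,4): code 1001 → (5.000,4.439)–(4.000,4.302)
cell (5,2): code 0010 → (5.000,2.938)–(5.073,3.000)
cell (5,3): code 0011 → (5.073,3.000)–(5.433,4.000)
cell (5,4): code 0001 → (5.433,4.000)–(5.000,4.439)
total: 8 segments, chained into 1 closed loop(s), length Σ = 5.529220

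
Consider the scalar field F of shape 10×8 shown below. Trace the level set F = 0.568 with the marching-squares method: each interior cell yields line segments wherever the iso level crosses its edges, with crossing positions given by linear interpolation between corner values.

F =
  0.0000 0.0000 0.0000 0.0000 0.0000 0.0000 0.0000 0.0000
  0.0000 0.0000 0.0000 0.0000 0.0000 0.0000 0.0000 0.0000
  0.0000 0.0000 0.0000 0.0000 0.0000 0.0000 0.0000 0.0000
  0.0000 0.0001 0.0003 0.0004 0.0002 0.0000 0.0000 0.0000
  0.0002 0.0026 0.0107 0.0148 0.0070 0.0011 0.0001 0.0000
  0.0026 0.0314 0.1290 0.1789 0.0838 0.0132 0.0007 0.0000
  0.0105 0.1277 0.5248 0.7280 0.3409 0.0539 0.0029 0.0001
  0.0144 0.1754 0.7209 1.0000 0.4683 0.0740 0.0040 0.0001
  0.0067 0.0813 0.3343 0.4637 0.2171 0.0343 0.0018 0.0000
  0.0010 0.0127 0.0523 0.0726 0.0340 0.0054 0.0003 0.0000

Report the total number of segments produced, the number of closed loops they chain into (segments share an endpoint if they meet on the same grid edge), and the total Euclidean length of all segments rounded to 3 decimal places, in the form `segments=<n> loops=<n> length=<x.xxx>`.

segments=8 loops=1 length=6.266

cell (5,2): code 0100 → (5.709,3.000)–(6.000,2.213)
cell (5,3): code 1000 → (6.000,3.413)–(5.709,3.000)
cell (6,1): code 0100 → (6.220,2.000)–(7.000,1.720)
cell (6,2): code 1110 → (6.000,2.213)–(6.220,2.000)
cell (6,3): code 1001 → (7.000,3.812)–(6.000,3.413)
cell (7,1): code 0010 → (7.000,1.720)–(7.395,2.000)
cell (7,2): code 0011 → (7.395,2.000)–(7.806,3.000)
cell (7,3): code 0001 → (7.806,3.000)–(7.000,3.812)
total: 8 segments, chained into 1 closed loop(s), length Σ = 6.266389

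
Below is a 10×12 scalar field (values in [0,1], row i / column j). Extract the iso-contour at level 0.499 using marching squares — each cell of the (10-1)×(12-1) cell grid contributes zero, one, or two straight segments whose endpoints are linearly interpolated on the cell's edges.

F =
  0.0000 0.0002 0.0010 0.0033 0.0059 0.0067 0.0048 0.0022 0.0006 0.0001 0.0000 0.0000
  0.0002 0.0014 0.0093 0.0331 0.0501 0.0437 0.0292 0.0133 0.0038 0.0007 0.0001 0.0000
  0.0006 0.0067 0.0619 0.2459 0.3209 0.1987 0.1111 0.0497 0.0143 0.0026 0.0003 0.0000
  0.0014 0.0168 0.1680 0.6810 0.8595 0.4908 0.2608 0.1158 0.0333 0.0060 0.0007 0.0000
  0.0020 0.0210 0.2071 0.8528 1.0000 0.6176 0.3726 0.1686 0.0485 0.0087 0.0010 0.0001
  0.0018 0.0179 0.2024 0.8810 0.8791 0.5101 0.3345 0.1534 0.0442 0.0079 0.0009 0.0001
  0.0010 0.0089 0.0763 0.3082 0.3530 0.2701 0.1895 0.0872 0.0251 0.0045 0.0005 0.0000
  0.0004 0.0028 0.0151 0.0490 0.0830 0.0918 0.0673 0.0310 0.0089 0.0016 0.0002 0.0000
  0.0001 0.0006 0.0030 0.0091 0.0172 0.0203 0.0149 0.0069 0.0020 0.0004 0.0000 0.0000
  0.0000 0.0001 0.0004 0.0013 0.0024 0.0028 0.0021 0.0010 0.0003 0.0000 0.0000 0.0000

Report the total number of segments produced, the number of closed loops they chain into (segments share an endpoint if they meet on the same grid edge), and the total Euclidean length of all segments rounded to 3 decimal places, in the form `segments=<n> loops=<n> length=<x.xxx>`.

cell (2,2): code 0100 → (2.582,3.000)–(3.000,2.645)
cell (2,3): code 1100 → (2.331,4.000)–(2.582,3.000)
cell (2,4): code 1000 → (3.000,4.978)–(2.331,4.000)
cell (3,2): code 0110 → (3.000,2.645)–(4.000,2.452)
cell (3,4): code 1101 → (3.065,5.000)–(3.000,4.978)
cell (3,5): code 1000 → (4.000,5.484)–(3.065,5.000)
cell (4,2): code 0110 → (4.000,2.452)–(5.000,2.437)
cell (4,5): code 1001 → (5.000,5.063)–(4.000,5.484)
cell (5,2): code 0010 → (5.000,2.437)–(5.667,3.000)
cell (5,3): code 0011 → (5.667,3.000)–(5.722,4.000)
cell (5,4): code 0011 → (5.722,4.000)–(5.046,5.000)
cell (5,5): code 0001 → (5.046,5.000)–(5.000,5.063)
total: 12 segments, chained into 1 closed loop(s), length Σ = 10.149312

segments=12 loops=1 length=10.149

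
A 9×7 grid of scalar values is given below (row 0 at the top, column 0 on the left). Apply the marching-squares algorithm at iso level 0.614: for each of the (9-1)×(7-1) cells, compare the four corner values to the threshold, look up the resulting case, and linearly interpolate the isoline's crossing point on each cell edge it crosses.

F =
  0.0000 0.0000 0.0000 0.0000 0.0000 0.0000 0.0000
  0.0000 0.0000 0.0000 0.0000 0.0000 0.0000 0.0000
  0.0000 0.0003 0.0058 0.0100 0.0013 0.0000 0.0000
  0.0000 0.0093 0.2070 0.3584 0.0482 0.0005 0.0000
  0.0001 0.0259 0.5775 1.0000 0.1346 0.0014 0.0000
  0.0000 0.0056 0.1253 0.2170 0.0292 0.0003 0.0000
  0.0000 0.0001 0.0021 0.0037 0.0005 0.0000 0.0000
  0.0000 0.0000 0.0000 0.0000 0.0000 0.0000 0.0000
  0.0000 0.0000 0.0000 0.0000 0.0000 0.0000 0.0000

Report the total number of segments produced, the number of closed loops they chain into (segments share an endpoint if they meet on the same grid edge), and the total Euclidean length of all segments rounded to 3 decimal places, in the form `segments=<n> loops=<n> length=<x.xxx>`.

segments=4 loops=1 length=3.546

cell (3,2): code 0100 → (3.398,3.000)–(4.000,2.086)
cell (3,3): code 1000 → (4.000,3.446)–(3.398,3.000)
cell (4,2): code 0010 → (4.000,2.086)–(4.493,3.000)
cell (4,3): code 0001 → (4.493,3.000)–(4.000,3.446)
total: 4 segments, chained into 1 closed loop(s), length Σ = 3.545774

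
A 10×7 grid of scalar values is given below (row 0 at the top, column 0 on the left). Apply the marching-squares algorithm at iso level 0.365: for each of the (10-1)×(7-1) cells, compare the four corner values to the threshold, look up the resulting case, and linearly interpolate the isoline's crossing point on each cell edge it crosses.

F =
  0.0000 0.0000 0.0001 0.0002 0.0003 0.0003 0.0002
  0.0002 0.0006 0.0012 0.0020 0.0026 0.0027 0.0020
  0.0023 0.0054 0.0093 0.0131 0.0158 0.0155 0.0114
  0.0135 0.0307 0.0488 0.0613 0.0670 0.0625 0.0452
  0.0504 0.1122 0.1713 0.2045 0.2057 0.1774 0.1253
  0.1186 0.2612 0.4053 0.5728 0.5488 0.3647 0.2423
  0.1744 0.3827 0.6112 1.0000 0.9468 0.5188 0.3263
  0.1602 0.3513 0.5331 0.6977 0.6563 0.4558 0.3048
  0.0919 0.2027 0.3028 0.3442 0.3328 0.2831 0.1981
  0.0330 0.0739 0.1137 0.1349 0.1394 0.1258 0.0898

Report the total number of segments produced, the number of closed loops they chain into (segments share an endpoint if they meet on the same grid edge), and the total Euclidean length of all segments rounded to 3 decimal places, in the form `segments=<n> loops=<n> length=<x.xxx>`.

cell (4,1): code 0100 → (4.828,2.000)–(5.000,1.720)
cell (4,2): code 1100 → (4.436,3.000)–(4.828,2.000)
cell (4,3): code 1100 → (4.464,4.000)–(4.436,3.000)
cell (4,4): code 1000 → (5.000,4.998)–(4.464,4.000)
cell (5,0): code 0100 → (5.854,1.000)–(6.000,0.915)
cell (5,1): code 1110 → (5.000,1.720)–(5.854,1.000)
cell (5,4): code 1101 → (5.002,5.000)–(5.000,4.998)
cell (5,5): code 1000 → (6.000,5.799)–(5.002,5.000)
cell (6,0): code 0010 → (6.000,0.915)–(6.564,1.000)
cell (6,1): code 0111 → (6.564,1.000)–(7.000,1.075)
cell (6,5): code 1001 → (7.000,5.601)–(6.000,5.799)
cell (7,1): code 0010 → (7.000,1.075)–(7.730,2.000)
cell (7,2): code 0011 → (7.730,2.000)–(7.941,3.000)
cell (7,3): code 0011 → (7.941,3.000)–(7.900,4.000)
cell (7,4): code 0011 → (7.900,4.000)–(7.526,5.000)
cell (7,5): code 0001 → (7.526,5.000)–(7.000,5.601)
total: 16 segments, chained into 1 closed loop(s), length Σ = 13.202814

segments=16 loops=1 length=13.203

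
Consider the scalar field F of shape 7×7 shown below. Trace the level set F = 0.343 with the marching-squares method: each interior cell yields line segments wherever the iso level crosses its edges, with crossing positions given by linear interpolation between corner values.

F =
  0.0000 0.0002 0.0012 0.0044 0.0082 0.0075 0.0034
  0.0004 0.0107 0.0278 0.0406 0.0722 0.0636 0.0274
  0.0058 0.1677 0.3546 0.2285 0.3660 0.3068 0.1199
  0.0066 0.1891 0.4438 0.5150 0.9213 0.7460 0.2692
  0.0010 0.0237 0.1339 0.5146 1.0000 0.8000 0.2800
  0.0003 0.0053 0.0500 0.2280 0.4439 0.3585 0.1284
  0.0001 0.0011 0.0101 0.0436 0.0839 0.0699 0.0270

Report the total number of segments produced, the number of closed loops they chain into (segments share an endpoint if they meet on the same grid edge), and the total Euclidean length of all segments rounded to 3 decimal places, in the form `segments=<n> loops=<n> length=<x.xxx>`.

cell (1,1): code 0100 → (1.965,2.000)–(2.000,1.938)
cell (1,2): code 1000 → (2.000,2.092)–(1.965,2.000)
cell (1,3): code 0100 → (1.922,4.000)–(2.000,3.833)
cell (1,4): code 1000 → (2.000,4.389)–(1.922,4.000)
cell (2,1): code 0110 → (2.000,1.938)–(3.000,1.604)
cell (2,2): code 1101 → (2.400,3.000)–(2.000,2.092)
cell (2,3): code 1110 → (2.000,3.833)–(2.400,3.000)
cell (2,4): code 1101 → (2.082,5.000)–(2.000,4.389)
cell (2,5): code 1000 → (3.000,5.845)–(2.082,5.000)
cell (3,1): code 0010 → (3.000,1.604)–(3.325,2.000)
cell (3,2): code 0111 → (3.325,2.000)–(4.000,2.549)
cell (3,5): code 1001 → (4.000,5.879)–(3.000,5.845)
cell (4,2): code 0010 → (4.000,2.549)–(4.599,3.000)
cell (4,3): code 0111 → (4.599,3.000)–(5.000,3.533)
cell (4,5): code 1001 → (5.000,5.067)–(4.000,5.879)
cell (5,3): code 0010 → (5.000,3.533)–(5.280,4.000)
cell (5,4): code 0011 → (5.280,4.000)–(5.054,5.000)
cell (5,5): code 0001 → (5.054,5.000)–(5.000,5.067)
total: 18 segments, chained into 1 closed loop(s), length Σ = 12.329061

segments=18 loops=1 length=12.329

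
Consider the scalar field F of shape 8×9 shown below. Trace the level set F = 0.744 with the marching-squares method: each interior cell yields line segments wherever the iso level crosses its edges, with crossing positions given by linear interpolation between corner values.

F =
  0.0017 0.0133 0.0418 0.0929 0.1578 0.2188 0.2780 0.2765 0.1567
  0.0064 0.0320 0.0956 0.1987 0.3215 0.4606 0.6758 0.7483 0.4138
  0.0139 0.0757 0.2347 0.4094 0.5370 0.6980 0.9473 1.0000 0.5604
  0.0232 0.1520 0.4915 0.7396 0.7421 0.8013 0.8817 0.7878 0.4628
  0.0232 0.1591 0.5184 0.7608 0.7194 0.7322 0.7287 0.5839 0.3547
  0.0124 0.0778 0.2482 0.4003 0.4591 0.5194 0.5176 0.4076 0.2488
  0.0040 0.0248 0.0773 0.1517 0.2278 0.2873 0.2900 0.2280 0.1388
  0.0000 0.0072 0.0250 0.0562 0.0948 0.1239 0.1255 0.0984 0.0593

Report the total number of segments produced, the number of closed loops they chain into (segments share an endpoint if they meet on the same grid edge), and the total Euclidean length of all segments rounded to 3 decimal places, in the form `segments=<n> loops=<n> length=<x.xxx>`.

cell (0,6): code 0100 → (0.991,7.000)–(1.000,6.941)
cell (0,7): code 1000 → (1.000,7.013)–(0.991,7.000)
cell (1,5): code 0100 → (1.251,6.000)–(2.000,5.185)
cell (1,6): code 1110 → (1.000,6.941)–(1.251,6.000)
cell (1,7): code 1001 → (2.000,7.582)–(1.000,7.013)
cell (2,4): code 0100 → (2.445,5.000)–(3.000,4.032)
cell (2,5): code 1110 → (2.000,5.185)–(2.445,5.000)
cell (2,7): code 1001 → (3.000,7.135)–(2.000,7.582)
cell (3,2): code 0100 → (3.208,3.000)–(4.000,2.931)
cell (3,3): code 1000 → (4.000,3.406)–(3.208,3.000)
cell (3,4): code 0010 → (3.000,4.032)–(3.829,5.000)
cell (3,5): code 0011 → (3.829,5.000)–(3.900,6.000)
cell (3,6): code 0011 → (3.900,6.000)–(3.215,7.000)
cell (3,7): code 0001 → (3.215,7.000)–(3.000,7.135)
cell (4,2): code 0010 → (4.000,2.931)–(4.047,3.000)
cell (4,3): code 0001 → (4.047,3.000)–(4.000,3.406)
total: 16 segments, chained into 2 closed loop(s), length Σ = 11.921155

segments=16 loops=2 length=11.921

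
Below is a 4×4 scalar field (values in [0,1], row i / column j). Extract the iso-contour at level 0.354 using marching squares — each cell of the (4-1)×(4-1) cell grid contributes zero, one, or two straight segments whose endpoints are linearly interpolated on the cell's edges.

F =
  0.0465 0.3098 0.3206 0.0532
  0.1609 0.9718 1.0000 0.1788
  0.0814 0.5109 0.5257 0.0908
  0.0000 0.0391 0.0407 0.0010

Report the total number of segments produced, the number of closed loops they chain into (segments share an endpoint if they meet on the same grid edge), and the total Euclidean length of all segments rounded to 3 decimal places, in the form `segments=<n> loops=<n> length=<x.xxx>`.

segments=8 loops=1 length=7.613

cell (0,0): code 0100 → (0.067,1.000)–(1.000,0.238)
cell (0,1): code 1100 → (0.049,2.000)–(0.067,1.000)
cell (0,2): code 1000 → (1.000,2.787)–(0.049,2.000)
cell (1,0): code 0110 → (1.000,0.238)–(2.000,0.635)
cell (1,2): code 1001 → (2.000,2.395)–(1.000,2.787)
cell (2,0): code 0010 → (2.000,0.635)–(2.333,1.000)
cell (2,1): code 0011 → (2.333,1.000)–(2.354,2.000)
cell (2,2): code 0001 → (2.354,2.000)–(2.000,2.395)
total: 8 segments, chained into 1 closed loop(s), length Σ = 7.613263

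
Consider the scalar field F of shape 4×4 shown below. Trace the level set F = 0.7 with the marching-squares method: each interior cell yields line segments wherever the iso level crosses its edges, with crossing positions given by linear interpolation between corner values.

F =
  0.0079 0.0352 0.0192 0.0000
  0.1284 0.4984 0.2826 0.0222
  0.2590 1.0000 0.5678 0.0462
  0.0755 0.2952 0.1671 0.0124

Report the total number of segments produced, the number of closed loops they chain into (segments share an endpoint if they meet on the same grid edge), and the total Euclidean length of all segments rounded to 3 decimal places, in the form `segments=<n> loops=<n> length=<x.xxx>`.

cell (1,0): code 0100 → (1.402,1.000)–(2.000,0.595)
cell (1,1): code 1000 → (2.000,1.694)–(1.402,1.000)
cell (2,0): code 0010 → (2.000,0.595)–(2.426,1.000)
cell (2,1): code 0001 → (2.426,1.000)–(2.000,1.694)
total: 4 segments, chained into 1 closed loop(s), length Σ = 3.040165

segments=4 loops=1 length=3.040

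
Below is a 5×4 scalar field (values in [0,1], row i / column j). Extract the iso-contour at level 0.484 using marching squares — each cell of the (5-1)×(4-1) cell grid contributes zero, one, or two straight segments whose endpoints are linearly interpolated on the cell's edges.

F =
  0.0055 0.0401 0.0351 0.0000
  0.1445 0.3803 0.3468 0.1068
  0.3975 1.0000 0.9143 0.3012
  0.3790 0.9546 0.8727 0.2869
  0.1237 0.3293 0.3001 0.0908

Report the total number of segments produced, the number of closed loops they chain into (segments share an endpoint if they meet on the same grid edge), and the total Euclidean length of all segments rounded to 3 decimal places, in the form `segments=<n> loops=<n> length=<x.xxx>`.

segments=8 loops=1 length=8.295

cell (1,0): code 0100 → (1.167,1.000)–(2.000,0.144)
cell (1,1): code 1100 → (1.242,2.000)–(1.167,1.000)
cell (1,2): code 1000 → (2.000,2.702)–(1.242,2.000)
cell (2,0): code 0110 → (2.000,0.144)–(3.000,0.182)
cell (2,2): code 1001 → (3.000,2.664)–(2.000,2.702)
cell (3,0): code 0010 → (3.000,0.182)–(3.753,1.000)
cell (3,1): code 0011 → (3.753,1.000)–(3.679,2.000)
cell (3,2): code 0001 → (3.679,2.000)–(3.000,2.664)
total: 8 segments, chained into 1 closed loop(s), length Σ = 8.295157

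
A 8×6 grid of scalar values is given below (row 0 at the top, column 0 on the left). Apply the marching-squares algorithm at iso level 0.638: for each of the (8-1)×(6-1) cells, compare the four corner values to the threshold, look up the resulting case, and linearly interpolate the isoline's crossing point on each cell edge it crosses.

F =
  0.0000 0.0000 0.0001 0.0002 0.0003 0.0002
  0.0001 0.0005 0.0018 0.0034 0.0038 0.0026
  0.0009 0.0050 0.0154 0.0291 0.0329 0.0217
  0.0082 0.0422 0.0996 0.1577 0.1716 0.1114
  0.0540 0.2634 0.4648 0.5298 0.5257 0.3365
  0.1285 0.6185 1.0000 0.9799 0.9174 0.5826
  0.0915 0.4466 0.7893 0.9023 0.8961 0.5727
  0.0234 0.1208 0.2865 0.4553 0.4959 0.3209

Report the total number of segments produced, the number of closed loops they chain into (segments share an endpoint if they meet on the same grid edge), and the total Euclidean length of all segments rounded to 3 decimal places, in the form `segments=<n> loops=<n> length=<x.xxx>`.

cell (4,1): code 0100 → (4.324,2.000)–(5.000,1.051)
cell (4,2): code 1100 → (4.240,3.000)–(4.324,2.000)
cell (4,3): code 1100 → (4.287,4.000)–(4.240,3.000)
cell (4,4): code 1000 → (5.000,4.835)–(4.287,4.000)
cell (5,1): code 0110 → (5.000,1.051)–(6.000,1.559)
cell (5,4): code 1001 → (6.000,4.798)–(5.000,4.835)
cell (6,1): code 0010 → (6.000,1.559)–(6.301,2.000)
cell (6,2): code 0011 → (6.301,2.000)–(6.591,3.000)
cell (6,3): code 0011 → (6.591,3.000)–(6.645,4.000)
cell (6,4): code 0001 → (6.645,4.000)–(6.000,4.798)
total: 10 segments, chained into 1 closed loop(s), length Σ = 9.992789

segments=10 loops=1 length=9.993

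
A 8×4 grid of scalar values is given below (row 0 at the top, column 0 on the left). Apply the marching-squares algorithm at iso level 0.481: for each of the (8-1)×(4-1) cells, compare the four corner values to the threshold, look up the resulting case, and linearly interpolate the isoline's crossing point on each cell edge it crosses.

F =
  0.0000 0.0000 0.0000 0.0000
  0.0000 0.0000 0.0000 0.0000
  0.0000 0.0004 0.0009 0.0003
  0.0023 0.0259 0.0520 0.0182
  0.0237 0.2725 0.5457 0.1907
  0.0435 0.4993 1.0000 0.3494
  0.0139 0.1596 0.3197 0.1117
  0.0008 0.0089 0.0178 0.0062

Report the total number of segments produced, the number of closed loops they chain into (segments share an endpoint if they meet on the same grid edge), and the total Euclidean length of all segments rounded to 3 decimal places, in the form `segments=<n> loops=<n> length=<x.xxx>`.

segments=8 loops=1 length=5.351

cell (3,1): code 0100 → (3.869,2.000)–(4.000,1.763)
cell (3,2): code 1000 → (4.000,2.182)–(3.869,2.000)
cell (4,0): code 0100 → (4.919,1.000)–(5.000,0.960)
cell (4,1): code 1110 → (4.000,1.763)–(4.919,1.000)
cell (4,2): code 1001 → (5.000,2.798)–(4.000,2.182)
cell (5,0): code 0010 → (5.000,0.960)–(5.054,1.000)
cell (5,1): code 0011 → (5.054,1.000)–(5.763,2.000)
cell (5,2): code 0001 → (5.763,2.000)–(5.000,2.798)
total: 8 segments, chained into 1 closed loop(s), length Σ = 5.351149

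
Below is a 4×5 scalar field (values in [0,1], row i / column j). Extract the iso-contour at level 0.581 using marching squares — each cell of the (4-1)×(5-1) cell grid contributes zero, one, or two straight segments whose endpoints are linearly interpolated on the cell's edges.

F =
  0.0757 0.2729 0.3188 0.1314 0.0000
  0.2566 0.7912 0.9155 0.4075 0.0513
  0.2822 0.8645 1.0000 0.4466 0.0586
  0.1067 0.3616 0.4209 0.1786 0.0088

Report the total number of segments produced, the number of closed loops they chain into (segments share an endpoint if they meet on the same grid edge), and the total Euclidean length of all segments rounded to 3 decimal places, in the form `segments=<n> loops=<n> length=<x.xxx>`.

segments=8 loops=1 length=7.256

cell (0,0): code 0100 → (0.594,1.000)–(1.000,0.607)
cell (0,1): code 1100 → (0.439,2.000)–(0.594,1.000)
cell (0,2): code 1000 → (1.000,2.658)–(0.439,2.000)
cell (1,0): code 0110 → (1.000,0.607)–(2.000,0.513)
cell (1,2): code 1001 → (2.000,2.757)–(1.000,2.658)
cell (2,0): code 0010 → (2.000,0.513)–(2.564,1.000)
cell (2,1): code 0011 → (2.564,1.000)–(2.724,2.000)
cell (2,2): code 0001 → (2.724,2.000)–(2.000,2.757)
total: 8 segments, chained into 1 closed loop(s), length Σ = 7.255638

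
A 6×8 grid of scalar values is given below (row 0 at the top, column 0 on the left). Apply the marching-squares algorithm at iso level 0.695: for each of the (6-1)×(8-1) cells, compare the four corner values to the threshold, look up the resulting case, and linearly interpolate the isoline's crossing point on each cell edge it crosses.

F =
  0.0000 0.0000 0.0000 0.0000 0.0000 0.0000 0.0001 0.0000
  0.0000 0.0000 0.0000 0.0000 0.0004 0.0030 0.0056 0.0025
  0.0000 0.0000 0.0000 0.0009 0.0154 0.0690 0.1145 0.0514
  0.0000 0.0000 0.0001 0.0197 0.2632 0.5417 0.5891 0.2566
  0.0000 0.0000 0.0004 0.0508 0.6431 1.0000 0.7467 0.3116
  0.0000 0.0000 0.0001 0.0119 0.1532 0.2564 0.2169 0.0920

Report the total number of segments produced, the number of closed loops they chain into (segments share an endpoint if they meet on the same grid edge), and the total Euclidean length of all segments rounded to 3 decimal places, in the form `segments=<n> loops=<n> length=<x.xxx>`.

segments=6 loops=1 length=4.637

cell (3,4): code 0100 → (3.334,5.000)–(4.000,4.145)
cell (3,5): code 1100 → (3.672,6.000)–(3.334,5.000)
cell (3,6): code 1000 → (4.000,6.119)–(3.672,6.000)
cell (4,4): code 0010 → (4.000,4.145)–(4.410,5.000)
cell (4,5): code 0011 → (4.410,5.000)–(4.098,6.000)
cell (4,6): code 0001 → (4.098,6.000)–(4.000,6.119)
total: 6 segments, chained into 1 closed loop(s), length Σ = 4.636842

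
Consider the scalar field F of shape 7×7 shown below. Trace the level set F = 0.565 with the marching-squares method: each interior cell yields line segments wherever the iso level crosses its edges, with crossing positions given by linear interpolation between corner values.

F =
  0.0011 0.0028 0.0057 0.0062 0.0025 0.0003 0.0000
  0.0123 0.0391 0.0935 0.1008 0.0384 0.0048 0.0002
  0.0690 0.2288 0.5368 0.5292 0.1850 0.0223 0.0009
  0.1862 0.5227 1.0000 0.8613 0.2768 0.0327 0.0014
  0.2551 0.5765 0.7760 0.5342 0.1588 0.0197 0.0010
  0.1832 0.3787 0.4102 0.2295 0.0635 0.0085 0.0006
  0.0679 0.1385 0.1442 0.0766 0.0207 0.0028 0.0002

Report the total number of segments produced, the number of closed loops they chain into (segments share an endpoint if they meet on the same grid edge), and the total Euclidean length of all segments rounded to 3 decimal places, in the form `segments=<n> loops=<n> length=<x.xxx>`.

cell (2,1): code 0100 → (2.061,2.000)–(3.000,1.089)
cell (2,2): code 1100 → (2.108,3.000)–(2.061,2.000)
cell (2,3): code 1000 → (3.000,3.507)–(2.108,3.000)
cell (3,0): code 0100 → (3.786,1.000)–(4.000,0.964)
cell (3,1): code 1110 → (3.000,1.089)–(3.786,1.000)
cell (3,2): code 1011 → (4.000,2.873)–(3.906,3.000)
cell (3,3): code 0001 → (3.906,3.000)–(3.000,3.507)
cell (4,0): code 0010 → (4.000,0.964)–(4.058,1.000)
cell (4,1): code 0011 → (4.058,1.000)–(4.577,2.000)
cell (4,2): code 0001 → (4.577,2.000)–(4.000,2.873)
total: 10 segments, chained into 1 closed loop(s), length Σ = 7.781109

segments=10 loops=1 length=7.781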